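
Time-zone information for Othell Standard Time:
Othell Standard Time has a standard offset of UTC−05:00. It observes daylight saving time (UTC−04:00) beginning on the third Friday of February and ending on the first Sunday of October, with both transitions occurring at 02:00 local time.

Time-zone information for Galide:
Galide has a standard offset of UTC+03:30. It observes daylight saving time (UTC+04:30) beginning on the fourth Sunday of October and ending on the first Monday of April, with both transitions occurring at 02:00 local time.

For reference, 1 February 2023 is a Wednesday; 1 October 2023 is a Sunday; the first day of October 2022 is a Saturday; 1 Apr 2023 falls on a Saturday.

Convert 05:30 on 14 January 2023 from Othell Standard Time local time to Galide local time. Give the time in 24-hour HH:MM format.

15:00

1 February 2023 is a Wednesday, so the first Friday is February 3 and the third is February 17.
1 October 2023 is a Sunday, so the first Sunday is October 1.
14 January 2023 does not fall between 17 February and 1 October, so daylight saving is not in effect and Othell Standard Time is at UTC−05:00.
05:30 Othell Standard Time + 5h = 10:30 UTC.
1 October 2022 is a Saturday, so the first Sunday is October 2 and the fourth is October 23.
1 April 2023 is a Saturday, so the first Monday is April 3.
At the standard offset (UTC+03:30), 10:30 UTC + 3h30m = 14:00 Galide standard time.
Daylight saving runs 23 October 2022 – 3 April 2023; the standard-time date in Galide, 14 January 2023, is inside that window, so Galide is at UTC+04:30.
10:30 UTC + 4h30m = 15:00 Galide.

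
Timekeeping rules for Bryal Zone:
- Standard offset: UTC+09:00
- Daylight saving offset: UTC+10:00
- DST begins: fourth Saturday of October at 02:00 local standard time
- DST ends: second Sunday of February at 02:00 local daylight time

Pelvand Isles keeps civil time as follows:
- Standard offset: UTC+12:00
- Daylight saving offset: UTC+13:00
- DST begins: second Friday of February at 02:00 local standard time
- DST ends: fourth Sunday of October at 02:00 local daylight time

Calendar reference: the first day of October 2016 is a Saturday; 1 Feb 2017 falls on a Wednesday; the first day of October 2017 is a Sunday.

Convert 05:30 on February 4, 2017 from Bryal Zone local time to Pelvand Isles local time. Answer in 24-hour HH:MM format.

07:30

1 October 2016 is a Saturday, so the first Saturday is October 1 and the fourth is October 22.
1 February 2017 is a Wednesday, so the first Sunday is February 5 and the second is February 12.
Daylight saving runs 22 October 2016 – 12 February 2017; February 4, 2017 is inside that window, so Bryal Zone is at UTC+10:00.
05:30 Bryal Zone − 10h = 19:30 UTC (rolling into the previous day, 3 February 2017).
1 February 2017 is a Wednesday, so the first Friday is February 3 and the second is February 10.
1 October 2017 is a Sunday, so the first Sunday is October 1 and the fourth is October 22.
At the standard offset (UTC+12:00), 19:30 UTC + 12h = 07:30 Pelvand Isles standard time (rolling into the next day, 4 February 2017).
The standard-time date in Pelvand Isles, February 4, 2017, does not fall between 10 February and 22 October, so daylight saving is not in effect and Pelvand Isles is at UTC+12:00.
19:30 UTC + 12h = 07:30 Pelvand Isles (rolling into the next day, 4 February 2017).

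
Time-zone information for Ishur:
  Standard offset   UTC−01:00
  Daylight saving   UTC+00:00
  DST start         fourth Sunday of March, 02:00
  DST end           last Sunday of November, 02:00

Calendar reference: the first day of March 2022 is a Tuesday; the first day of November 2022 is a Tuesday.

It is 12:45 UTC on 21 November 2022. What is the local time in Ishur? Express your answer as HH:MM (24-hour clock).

12:45

1 March 2022 is a Tuesday, so the first Sunday is March 6 and the fourth is March 27.
1 November 2022 is a Tuesday, so Sundays fall on 6, 13, 20, 27; the last is November 27.
At the standard offset (UTC−01:00), 12:45 UTC − 1h = 11:45 Ishur standard time.
The standard-time date in Ishur, 21 November 2022, falls between 27 March and 27 November, so daylight saving is in effect and Ishur is at UTC+00:00.
12:45 UTC + 0h = 12:45 local.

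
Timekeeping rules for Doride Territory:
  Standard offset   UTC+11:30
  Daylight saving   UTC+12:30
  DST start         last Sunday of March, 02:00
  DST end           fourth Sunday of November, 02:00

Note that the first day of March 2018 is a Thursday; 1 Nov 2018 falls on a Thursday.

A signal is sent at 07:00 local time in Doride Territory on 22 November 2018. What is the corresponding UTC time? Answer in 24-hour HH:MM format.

1 March 2018 is a Thursday, so Sundays fall on 4, 11, 18, 25; the last is March 25.
1 November 2018 is a Thursday, so the first Sunday is November 4 and the fourth is November 25.
22 November 2018 lies within the daylight-saving period (25 March – 25 November), so Doride Territory is on daylight time, UTC+12:30.
07:00 local − 12h30m = 18:30 UTC (rolling into the previous day, 21 November 2018).

18:30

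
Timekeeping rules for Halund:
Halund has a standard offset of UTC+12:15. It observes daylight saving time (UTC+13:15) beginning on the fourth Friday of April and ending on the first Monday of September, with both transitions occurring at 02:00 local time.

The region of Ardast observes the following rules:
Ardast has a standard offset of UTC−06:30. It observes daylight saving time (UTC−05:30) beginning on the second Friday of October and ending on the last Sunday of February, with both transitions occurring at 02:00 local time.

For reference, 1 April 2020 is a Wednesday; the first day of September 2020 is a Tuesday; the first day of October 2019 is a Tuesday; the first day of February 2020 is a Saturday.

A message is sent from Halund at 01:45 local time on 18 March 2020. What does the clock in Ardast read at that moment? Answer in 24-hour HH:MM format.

07:00

1 April 2020 is a Wednesday, so the first Friday is April 3 and the fourth is April 24.
1 September 2020 is a Tuesday, so the first Monday is September 7.
18 March 2020 does not fall between 24 April and 7 September, so daylight saving is not in effect and Halund is at UTC+12:15.
01:45 Halund − 12h15m = 13:30 UTC (rolling into the previous day, 17 March 2020).
1 October 2019 is a Tuesday, so the first Friday is October 4 and the second is October 11.
1 February 2020 is a Saturday, so Sundays fall on 2, 9, 16, 23; the last is February 23.
At the standard offset (UTC−06:30), 13:30 UTC − 6h30m = 07:00 Ardast standard time.
The standard-time date in Ardast, 17 March 2020, is outside the daylight-saving period (11 October 2019 – 23 February 2020), so Ardast is on standard time, UTC−06:30.
13:30 UTC − 6h30m = 07:00 Ardast.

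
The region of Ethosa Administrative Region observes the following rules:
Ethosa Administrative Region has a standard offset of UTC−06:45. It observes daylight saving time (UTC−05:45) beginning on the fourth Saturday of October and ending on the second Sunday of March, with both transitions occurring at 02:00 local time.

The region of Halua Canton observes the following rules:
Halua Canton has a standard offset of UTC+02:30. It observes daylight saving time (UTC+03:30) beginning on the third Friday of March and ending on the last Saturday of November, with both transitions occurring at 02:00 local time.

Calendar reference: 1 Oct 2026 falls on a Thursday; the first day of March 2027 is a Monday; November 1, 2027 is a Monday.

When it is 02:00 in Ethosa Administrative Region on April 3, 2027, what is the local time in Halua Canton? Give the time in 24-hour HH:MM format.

1 October 2026 is a Thursday, so the first Saturday is October 3 and the fourth is October 24.
1 March 2027 is a Monday, so the first Sunday is March 7 and the second is March 14.
April 3, 2027 does not fall between 24 October 2026 and 14 March 2027, so daylight saving is not in effect and Ethosa Administrative Region is at UTC−06:45.
02:00 Ethosa Administrative Region + 6h45m = 08:45 UTC.
1 March 2027 is a Monday, so the first Friday is March 5 and the third is March 19.
1 November 2027 is a Monday, so Saturdays fall on 6, 13, 20, 27; the last is November 27.
At the standard offset (UTC+02:30), 08:45 UTC + 2h30m = 11:15 Halua Canton standard time.
The standard-time date in Halua Canton, April 3, 2027, lies within the daylight-saving period (19 March – 27 November), so Halua Canton is on daylight time, UTC+03:30.
08:45 UTC + 3h30m = 12:15 Halua Canton.

12:15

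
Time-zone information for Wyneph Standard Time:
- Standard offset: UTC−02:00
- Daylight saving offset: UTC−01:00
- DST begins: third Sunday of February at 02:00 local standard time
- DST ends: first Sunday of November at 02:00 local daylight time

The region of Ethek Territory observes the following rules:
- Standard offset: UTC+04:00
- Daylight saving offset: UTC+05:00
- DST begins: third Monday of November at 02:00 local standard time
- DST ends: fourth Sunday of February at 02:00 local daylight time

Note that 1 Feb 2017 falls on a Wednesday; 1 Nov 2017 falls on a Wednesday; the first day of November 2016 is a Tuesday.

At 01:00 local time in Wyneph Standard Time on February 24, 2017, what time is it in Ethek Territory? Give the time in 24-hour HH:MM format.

1 February 2017 is a Wednesday, so the first Sunday is February 5 and the third is February 19.
1 November 2017 is a Wednesday, so the first Sunday is November 5.
Daylight saving runs 19 February – 5 November; February 24, 2017 is inside that window, so Wyneph Standard Time is at UTC−01:00.
01:00 Wyneph Standard Time + 1h = 02:00 UTC.
1 November 2016 is a Tuesday, so the first Monday is November 7 and the third is November 21.
1 February 2017 is a Wednesday, so the first Sunday is February 5 and the fourth is February 26.
At the standard offset (UTC+04:00), 02:00 UTC + 4h = 06:00 Ethek Territory standard time.
The standard-time date in Ethek Territory, February 24, 2017, falls between 21 November 2016 and 26 February 2017, so daylight saving is in effect and Ethek Territory is at UTC+05:00.
02:00 UTC + 5h = 07:00 Ethek Territory.

07:00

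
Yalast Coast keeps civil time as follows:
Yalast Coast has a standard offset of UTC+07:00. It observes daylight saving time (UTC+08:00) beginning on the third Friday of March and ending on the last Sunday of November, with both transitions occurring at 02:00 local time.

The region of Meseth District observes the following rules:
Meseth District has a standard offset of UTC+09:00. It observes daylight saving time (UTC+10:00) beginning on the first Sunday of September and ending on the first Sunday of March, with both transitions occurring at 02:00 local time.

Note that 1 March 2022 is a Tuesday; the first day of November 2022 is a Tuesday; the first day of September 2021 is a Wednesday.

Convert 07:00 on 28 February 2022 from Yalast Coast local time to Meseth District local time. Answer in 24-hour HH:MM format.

1 March 2022 is a Tuesday, so the first Friday is March 4 and the third is March 18.
1 November 2022 is a Tuesday, so Sundays fall on 6, 13, 20, 27; the last is November 27.
28 February 2022 does not fall between 18 March and 27 November, so daylight saving is not in effect and Yalast Coast is at UTC+07:00.
07:00 Yalast Coast − 7h = 00:00 UTC.
1 September 2021 is a Wednesday, so the first Sunday is September 5.
1 March 2022 is a Tuesday, so the first Sunday is March 6.
At the standard offset (UTC+09:00), 00:00 UTC + 9h = 09:00 Meseth District standard time.
Daylight saving runs 5 September 2021 – 6 March 2022; the standard-time date in Meseth District, 28 February 2022, is inside that window, so Meseth District is at UTC+10:00.
00:00 UTC + 10h = 10:00 Meseth District.

10:00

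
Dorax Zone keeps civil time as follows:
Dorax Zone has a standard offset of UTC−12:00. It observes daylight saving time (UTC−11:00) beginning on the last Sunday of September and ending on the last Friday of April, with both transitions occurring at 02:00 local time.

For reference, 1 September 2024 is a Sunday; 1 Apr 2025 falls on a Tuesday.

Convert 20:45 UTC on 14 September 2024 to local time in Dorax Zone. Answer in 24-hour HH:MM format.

1 September 2024 is a Sunday, so Sundays fall on 1, 8, 15, 22, 29; the last is September 29.
1 April 2025 is a Tuesday, so Fridays fall on 4, 11, 18, 25; the last is April 25.
At the standard offset (UTC−12:00), 20:45 UTC − 12h = 08:45 Dorax Zone standard time.
Daylight saving runs 29 September 2024 – 25 April 2025; the standard-time date in Dorax Zone, 14 September 2024, is outside that window, so Dorax Zone is on standard time at UTC−12:00.
20:45 UTC − 12h = 08:45 local.

08:45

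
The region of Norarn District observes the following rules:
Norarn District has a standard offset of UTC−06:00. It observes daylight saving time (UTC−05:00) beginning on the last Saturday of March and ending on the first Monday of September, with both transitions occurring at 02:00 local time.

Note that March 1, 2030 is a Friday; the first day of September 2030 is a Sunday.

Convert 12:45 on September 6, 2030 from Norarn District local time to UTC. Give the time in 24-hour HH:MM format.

1 March 2030 is a Friday, so Saturdays fall on 2, 9, 16, 23, 30; the last is March 30.
1 September 2030 is a Sunday, so the first Monday is September 2.
September 6, 2030 does not fall between 30 March and 2 September, so daylight saving is not in effect and Norarn District is at UTC−06:00.
12:45 local + 6h = 18:45 UTC.

18:45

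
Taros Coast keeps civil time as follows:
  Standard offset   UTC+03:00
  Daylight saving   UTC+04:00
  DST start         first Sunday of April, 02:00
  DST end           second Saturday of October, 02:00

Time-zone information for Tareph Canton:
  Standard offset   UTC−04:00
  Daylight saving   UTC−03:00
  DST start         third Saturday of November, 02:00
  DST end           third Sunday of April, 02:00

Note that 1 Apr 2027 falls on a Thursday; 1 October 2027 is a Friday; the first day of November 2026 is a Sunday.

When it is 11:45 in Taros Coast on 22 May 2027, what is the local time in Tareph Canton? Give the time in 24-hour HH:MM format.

1 April 2027 is a Thursday, so the first Sunday is April 4.
1 October 2027 is a Friday, so the first Saturday is October 2 and the second is October 9.
22 May 2027 lies within the daylight-saving period (4 April – 9 October), so Taros Coast is on daylight time, UTC+04:00.
11:45 Taros Coast − 4h = 07:45 UTC.
1 November 2026 is a Sunday, so the first Saturday is November 7 and the third is November 21.
1 April 2027 is a Thursday, so the first Sunday is April 4 and the third is April 18.
At the standard offset (UTC−04:00), 07:45 UTC − 4h = 03:45 Tareph Canton standard time.
The standard-time date in Tareph Canton, 22 May 2027, does not fall between 21 November 2026 and 18 April 2027, so daylight saving is not in effect and Tareph Canton is at UTC−04:00.
07:45 UTC − 4h = 03:45 Tareph Canton.

03:45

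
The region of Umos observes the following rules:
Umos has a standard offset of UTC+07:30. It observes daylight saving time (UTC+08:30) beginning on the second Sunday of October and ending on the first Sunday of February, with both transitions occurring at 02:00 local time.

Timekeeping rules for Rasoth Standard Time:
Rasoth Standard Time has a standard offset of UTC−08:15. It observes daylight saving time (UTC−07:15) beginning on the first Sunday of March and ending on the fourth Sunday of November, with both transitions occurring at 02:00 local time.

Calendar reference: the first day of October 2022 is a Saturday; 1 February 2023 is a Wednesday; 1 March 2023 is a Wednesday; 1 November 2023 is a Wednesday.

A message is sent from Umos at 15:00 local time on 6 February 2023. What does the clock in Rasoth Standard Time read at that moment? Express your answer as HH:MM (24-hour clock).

23:15

1 October 2022 is a Saturday, so the first Sunday is October 2 and the second is October 9.
1 February 2023 is a Wednesday, so the first Sunday is February 5.
6 February 2023 is outside the daylight-saving period (9 October 2022 – 5 February 2023), so Umos is on standard time, UTC+07:30.
15:00 Umos − 7h30m = 07:30 UTC.
1 March 2023 is a Wednesday, so the first Sunday is March 5.
1 November 2023 is a Wednesday, so the first Sunday is November 5 and the fourth is November 26.
At the standard offset (UTC−08:15), 07:30 UTC − 8h15m = 23:15 Rasoth Standard Time standard time (rolling into the previous day, 5 February 2023).
The standard-time date in Rasoth Standard Time, 5 February 2023, is outside the daylight-saving period (5 March – 26 November), so Rasoth Standard Time is on standard time, UTC−08:15.
07:30 UTC − 8h15m = 23:15 Rasoth Standard Time (rolling into the previous day, 5 February 2023).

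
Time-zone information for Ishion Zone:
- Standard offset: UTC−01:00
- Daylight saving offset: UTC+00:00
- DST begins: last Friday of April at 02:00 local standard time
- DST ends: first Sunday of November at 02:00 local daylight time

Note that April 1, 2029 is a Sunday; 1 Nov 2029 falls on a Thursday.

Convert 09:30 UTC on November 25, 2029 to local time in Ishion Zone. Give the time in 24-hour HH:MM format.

08:30

1 April 2029 is a Sunday, so Fridays fall on 6, 13, 20, 27; the last is April 27.
1 November 2029 is a Thursday, so the first Sunday is November 4.
At the standard offset (UTC−01:00), 09:30 UTC − 1h = 08:30 Ishion Zone standard time.
Daylight saving runs 27 April – 4 November; the standard-time date in Ishion Zone, November 25, 2029, is outside that window, so Ishion Zone is on standard time at UTC−01:00.
09:30 UTC − 1h = 08:30 local.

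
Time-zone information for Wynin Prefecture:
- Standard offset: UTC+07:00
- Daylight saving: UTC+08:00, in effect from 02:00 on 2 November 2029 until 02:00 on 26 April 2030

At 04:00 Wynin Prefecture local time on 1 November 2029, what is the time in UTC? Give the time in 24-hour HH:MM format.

21:00

1 November 2029 does not fall between 2 November 2029 and 26 April 2030, so daylight saving is not in effect and Wynin Prefecture is at UTC+07:00.
04:00 local − 7h = 21:00 UTC (rolling into the previous day, 31 October 2029).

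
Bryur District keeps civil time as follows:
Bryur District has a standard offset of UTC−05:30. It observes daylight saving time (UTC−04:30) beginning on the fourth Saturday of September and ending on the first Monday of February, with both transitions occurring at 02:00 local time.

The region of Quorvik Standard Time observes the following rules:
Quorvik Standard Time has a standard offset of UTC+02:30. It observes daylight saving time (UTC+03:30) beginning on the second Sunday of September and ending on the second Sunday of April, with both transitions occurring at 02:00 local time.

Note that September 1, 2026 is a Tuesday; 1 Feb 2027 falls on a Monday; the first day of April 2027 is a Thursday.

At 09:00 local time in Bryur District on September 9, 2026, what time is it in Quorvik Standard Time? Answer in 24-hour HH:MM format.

17:00

1 September 2026 is a Tuesday, so the first Saturday is September 5 and the fourth is September 26.
1 February 2027 is a Monday, so the first Monday is February 1.
September 9, 2026 does not fall between 26 September 2026 and 1 February 2027, so daylight saving is not in effect and Bryur District is at UTC−05:30.
09:00 Bryur District + 5h30m = 14:30 UTC.
1 September 2026 is a Tuesday, so the first Sunday is September 6 and the second is September 13.
1 April 2027 is a Thursday, so the first Sunday is April 4 and the second is April 11.
At the standard offset (UTC+02:30), 14:30 UTC + 2h30m = 17:00 Quorvik Standard Time standard time.
Daylight saving runs 13 September 2026 – 11 April 2027; the standard-time date in Quorvik Standard Time, September 9, 2026, is outside that window, so Quorvik Standard Time is on standard time at UTC+02:30.
14:30 UTC + 2h30m = 17:00 Quorvik Standard Time.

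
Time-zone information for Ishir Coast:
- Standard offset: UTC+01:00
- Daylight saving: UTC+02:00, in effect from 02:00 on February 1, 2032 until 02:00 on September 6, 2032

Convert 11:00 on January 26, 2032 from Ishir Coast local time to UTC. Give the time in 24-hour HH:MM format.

January 26, 2032 is outside the daylight-saving period (1 February – 6 September), so Ishir Coast is on standard time, UTC+01:00.
11:00 local − 1h = 10:00 UTC.

10:00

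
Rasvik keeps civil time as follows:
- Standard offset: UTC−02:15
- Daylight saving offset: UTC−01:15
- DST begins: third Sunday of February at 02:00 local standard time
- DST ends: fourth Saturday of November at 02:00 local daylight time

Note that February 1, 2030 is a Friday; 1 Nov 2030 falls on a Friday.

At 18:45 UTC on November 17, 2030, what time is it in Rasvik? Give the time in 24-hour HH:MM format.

17:30

1 February 2030 is a Friday, so the first Sunday is February 3 and the third is February 17.
1 November 2030 is a Friday, so the first Saturday is November 2 and the fourth is November 23.
At the standard offset (UTC−02:15), 18:45 UTC − 2h15m = 16:30 Rasvik standard time.
The standard-time date in Rasvik, November 17, 2030, falls between 17 February and 23 November, so daylight saving is in effect and Rasvik is at UTC−01:15.
18:45 UTC − 1h15m = 17:30 local.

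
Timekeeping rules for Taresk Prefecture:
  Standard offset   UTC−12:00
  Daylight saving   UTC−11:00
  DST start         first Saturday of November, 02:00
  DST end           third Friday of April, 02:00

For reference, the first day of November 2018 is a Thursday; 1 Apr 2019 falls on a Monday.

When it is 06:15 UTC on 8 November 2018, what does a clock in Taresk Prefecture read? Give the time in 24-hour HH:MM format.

19:15

1 November 2018 is a Thursday, so the first Saturday is November 3.
1 April 2019 is a Monday, so the first Friday is April 5 and the third is April 19.
At the standard offset (UTC−12:00), 06:15 UTC − 12h = 18:15 Taresk Prefecture standard time (rolling into the previous day, 7 November 2018).
Daylight saving runs 3 November 2018 – 19 April 2019; the standard-time date in Taresk Prefecture, 7 November 2018, is inside that window, so Taresk Prefecture is at UTC−11:00.
06:15 UTC − 11h = 19:15 local (rolling into the previous day, 7 November 2018).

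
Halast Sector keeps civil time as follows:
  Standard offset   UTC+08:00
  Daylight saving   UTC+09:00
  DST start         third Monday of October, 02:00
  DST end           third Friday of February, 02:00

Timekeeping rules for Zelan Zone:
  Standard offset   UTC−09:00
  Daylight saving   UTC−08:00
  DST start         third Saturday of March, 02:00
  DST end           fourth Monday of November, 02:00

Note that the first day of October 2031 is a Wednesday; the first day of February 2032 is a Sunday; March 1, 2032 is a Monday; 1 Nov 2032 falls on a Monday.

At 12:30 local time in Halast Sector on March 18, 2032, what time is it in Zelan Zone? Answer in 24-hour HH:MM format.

19:30

1 October 2031 is a Wednesday, so the first Monday is October 6 and the third is October 20.
1 February 2032 is a Sunday, so the first Friday is February 6 and the third is February 20.
March 18, 2032 is outside the daylight-saving period (20 October 2031 – 20 February 2032), so Halast Sector is on standard time, UTC+08:00.
12:30 Halast Sector − 8h = 04:30 UTC.
1 March 2032 is a Monday, so the first Saturday is March 6 and the third is March 20.
1 November 2032 is a Monday, so the first Monday is November 1 and the fourth is November 22.
At the standard offset (UTC−09:00), 04:30 UTC − 9h = 19:30 Zelan Zone standard time (rolling into the previous day, 17 March 2032).
The standard-time date in Zelan Zone, March 17, 2032, does not fall between 20 March and 22 November, so daylight saving is not in effect and Zelan Zone is at UTC−09:00.
04:30 UTC − 9h = 19:30 Zelan Zone (rolling into the previous day, 17 March 2032).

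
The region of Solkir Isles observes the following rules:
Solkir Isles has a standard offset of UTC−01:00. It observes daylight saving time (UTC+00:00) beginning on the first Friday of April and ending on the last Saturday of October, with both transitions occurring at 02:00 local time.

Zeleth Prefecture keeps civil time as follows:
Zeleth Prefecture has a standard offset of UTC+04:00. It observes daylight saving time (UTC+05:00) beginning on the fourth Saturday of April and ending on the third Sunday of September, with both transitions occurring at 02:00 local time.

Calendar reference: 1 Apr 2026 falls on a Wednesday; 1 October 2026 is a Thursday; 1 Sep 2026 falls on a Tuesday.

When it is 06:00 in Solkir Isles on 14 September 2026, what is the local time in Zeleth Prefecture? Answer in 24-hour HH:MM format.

1 April 2026 is a Wednesday, so the first Friday is April 3.
1 October 2026 is a Thursday, so Saturdays fall on 3, 10, 17, 24, 31; the last is October 31.
14 September 2026 lies within the daylight-saving period (3 April – 31 October), so Solkir Isles is on daylight time, UTC+00:00.
06:00 Solkir Isles − 0h = 06:00 UTC.
1 April 2026 is a Wednesday, so the first Saturday is April 4 and the fourth is April 25.
1 September 2026 is a Tuesday, so the first Sunday is September 6 and the third is September 20.
At the standard offset (UTC+04:00), 06:00 UTC + 4h = 10:00 Zeleth Prefecture standard time.
The standard-time date in Zeleth Prefecture, 14 September 2026, falls between 25 April and 20 September, so daylight saving is in effect and Zeleth Prefecture is at UTC+05:00.
06:00 UTC + 5h = 11:00 Zeleth Prefecture.

11:00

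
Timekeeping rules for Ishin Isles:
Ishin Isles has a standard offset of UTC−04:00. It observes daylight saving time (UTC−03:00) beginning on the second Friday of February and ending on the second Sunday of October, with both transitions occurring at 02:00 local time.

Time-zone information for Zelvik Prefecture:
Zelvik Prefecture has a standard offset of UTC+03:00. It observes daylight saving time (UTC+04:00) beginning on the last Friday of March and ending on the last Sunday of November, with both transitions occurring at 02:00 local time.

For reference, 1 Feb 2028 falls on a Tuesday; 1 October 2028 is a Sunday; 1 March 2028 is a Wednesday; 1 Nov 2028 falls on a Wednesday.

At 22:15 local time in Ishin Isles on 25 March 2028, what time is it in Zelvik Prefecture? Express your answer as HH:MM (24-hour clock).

04:15

1 February 2028 is a Tuesday, so the first Friday is February 4 and the second is February 11.
1 October 2028 is a Sunday, so the first Sunday is October 1 and the second is October 8.
25 March 2028 lies within the daylight-saving period (11 February – 8 October), so Ishin Isles is on daylight time, UTC−03:00.
22:15 Ishin Isles + 3h = 01:15 UTC (rolling into the next day, 26 March 2028).
1 March 2028 is a Wednesday, so Fridays fall on 3, 10, 17, 24, 31; the last is March 31.
1 November 2028 is a Wednesday, so Sundays fall on 5, 12, 19, 26; the last is November 26.
At the standard offset (UTC+03:00), 01:15 UTC + 3h = 04:15 Zelvik Prefecture standard time.
The standard-time date in Zelvik Prefecture, 26 March 2028, does not fall between 31 March and 26 November, so daylight saving is not in effect and Zelvik Prefecture is at UTC+03:00.
01:15 UTC + 3h = 04:15 Zelvik Prefecture.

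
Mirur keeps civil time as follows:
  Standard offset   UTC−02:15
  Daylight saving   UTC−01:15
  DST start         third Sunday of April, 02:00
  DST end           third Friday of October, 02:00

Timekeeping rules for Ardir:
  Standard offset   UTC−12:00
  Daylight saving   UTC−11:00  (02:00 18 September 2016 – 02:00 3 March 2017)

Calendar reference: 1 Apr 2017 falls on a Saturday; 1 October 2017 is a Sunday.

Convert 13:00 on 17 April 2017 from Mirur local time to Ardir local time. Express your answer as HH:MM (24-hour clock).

02:15

1 April 2017 is a Saturday, so the first Sunday is April 2 and the third is April 16.
1 October 2017 is a Sunday, so the first Friday is October 6 and the third is October 20.
Daylight saving runs 16 April – 20 October; 17 April 2017 is inside that window, so Mirur is at UTC−01:15.
13:00 Mirur + 1h15m = 14:15 UTC.
At the standard offset (UTC−12:00), 14:15 UTC − 12h = 02:15 Ardir standard time.
Daylight saving runs 18 September 2016 – 3 March 2017; the standard-time date in Ardir, 17 April 2017, is outside that window, so Ardir is on standard time at UTC−12:00.
14:15 UTC − 12h = 02:15 Ardir.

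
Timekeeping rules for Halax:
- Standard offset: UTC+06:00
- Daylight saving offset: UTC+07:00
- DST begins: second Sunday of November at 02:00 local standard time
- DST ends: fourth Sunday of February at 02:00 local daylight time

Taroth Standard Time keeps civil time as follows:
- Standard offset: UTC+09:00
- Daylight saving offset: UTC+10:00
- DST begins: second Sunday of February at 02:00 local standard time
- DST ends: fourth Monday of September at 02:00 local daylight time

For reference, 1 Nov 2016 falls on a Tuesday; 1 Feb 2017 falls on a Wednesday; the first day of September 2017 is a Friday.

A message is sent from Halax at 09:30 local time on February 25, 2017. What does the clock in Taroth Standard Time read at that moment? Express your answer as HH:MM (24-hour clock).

12:30

1 November 2016 is a Tuesday, so the first Sunday is November 6 and the second is November 13.
1 February 2017 is a Wednesday, so the first Sunday is February 5 and the fourth is February 26.
February 25, 2017 lies within the daylight-saving period (13 November 2016 – 26 February 2017), so Halax is on daylight time, UTC+07:00.
09:30 Halax − 7h = 02:30 UTC.
1 February 2017 is a Wednesday, so the first Sunday is February 5 and the second is February 12.
1 September 2017 is a Friday, so the first Monday is September 4 and the fourth is September 25.
At the standard offset (UTC+09:00), 02:30 UTC + 9h = 11:30 Taroth Standard Time standard time.
Daylight saving runs 12 February – 25 September; the standard-time date in Taroth Standard Time, February 25, 2017, is inside that window, so Taroth Standard Time is at UTC+10:00.
02:30 UTC + 10h = 12:30 Taroth Standard Time.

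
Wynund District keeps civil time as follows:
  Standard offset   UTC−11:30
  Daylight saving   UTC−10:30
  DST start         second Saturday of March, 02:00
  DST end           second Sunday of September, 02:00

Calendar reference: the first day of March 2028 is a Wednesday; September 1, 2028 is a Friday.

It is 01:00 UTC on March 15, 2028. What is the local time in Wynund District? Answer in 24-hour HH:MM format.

1 March 2028 is a Wednesday, so the first Saturday is March 4 and the second is March 11.
1 September 2028 is a Friday, so the first Sunday is September 3 and the second is September 10.
At the standard offset (UTC−11:30), 01:00 UTC − 11h30m = 13:30 Wynund District standard time (rolling into the previous day, 14 March 2028).
The standard-time date in Wynund District, March 14, 2028, lies within the daylight-saving period (11 March – 10 September), so Wynund District is on daylight time, UTC−10:30.
01:00 UTC − 10h30m = 14:30 local (rolling into the previous day, 14 March 2028).

14:30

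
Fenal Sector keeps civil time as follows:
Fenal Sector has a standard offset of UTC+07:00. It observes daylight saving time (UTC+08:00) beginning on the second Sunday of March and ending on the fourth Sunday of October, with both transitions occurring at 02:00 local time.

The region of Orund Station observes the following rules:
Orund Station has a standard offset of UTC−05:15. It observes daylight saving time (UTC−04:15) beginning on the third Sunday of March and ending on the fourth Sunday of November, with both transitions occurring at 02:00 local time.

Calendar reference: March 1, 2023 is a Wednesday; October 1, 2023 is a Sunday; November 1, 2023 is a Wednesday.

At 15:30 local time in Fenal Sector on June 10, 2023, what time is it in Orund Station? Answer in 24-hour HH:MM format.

03:15

1 March 2023 is a Wednesday, so the first Sunday is March 5 and the second is March 12.
1 October 2023 is a Sunday, so the first Sunday is October 1 and the fourth is October 22.
June 10, 2023 lies within the daylight-saving period (12 March – 22 October), so Fenal Sector is on daylight time, UTC+08:00.
15:30 Fenal Sector − 8h = 07:30 UTC.
1 March 2023 is a Wednesday, so the first Sunday is March 5 and the third is March 19.
1 November 2023 is a Wednesday, so the first Sunday is November 5 and the fourth is November 26.
At the standard offset (UTC−05:15), 07:30 UTC − 5h15m = 02:15 Orund Station standard time.
The standard-time date in Orund Station, June 10, 2023, lies within the daylight-saving period (19 March – 26 November), so Orund Station is on daylight time, UTC−04:15.
07:30 UTC − 4h15m = 03:15 Orund Station.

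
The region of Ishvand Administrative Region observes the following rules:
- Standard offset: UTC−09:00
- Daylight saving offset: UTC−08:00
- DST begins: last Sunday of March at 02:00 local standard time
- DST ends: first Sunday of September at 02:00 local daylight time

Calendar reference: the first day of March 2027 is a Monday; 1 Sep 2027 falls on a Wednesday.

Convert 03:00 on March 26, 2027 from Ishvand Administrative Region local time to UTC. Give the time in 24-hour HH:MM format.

12:00

1 March 2027 is a Monday, so Sundays fall on 7, 14, 21, 28; the last is March 28.
1 September 2027 is a Wednesday, so the first Sunday is September 5.
Daylight saving runs 28 March – 5 September; March 26, 2027 is outside that window, so Ishvand Administrative Region is on standard time at UTC−09:00.
03:00 local + 9h = 12:00 UTC.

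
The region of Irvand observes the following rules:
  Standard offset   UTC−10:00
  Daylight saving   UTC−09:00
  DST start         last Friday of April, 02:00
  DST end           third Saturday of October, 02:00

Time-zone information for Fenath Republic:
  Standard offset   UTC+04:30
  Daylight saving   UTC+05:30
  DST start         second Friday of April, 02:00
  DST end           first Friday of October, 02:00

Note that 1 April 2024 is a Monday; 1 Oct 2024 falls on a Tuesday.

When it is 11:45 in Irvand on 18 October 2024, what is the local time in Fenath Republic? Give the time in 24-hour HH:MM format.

01:15

1 April 2024 is a Monday, so Fridays fall on 5, 12, 19, 26; the last is April 26.
1 October 2024 is a Tuesday, so the first Saturday is October 5 and the third is October 19.
18 October 2024 falls between 26 April and 19 October, so daylight saving is in effect and Irvand is at UTC−09:00.
11:45 Irvand + 9h = 20:45 UTC.
1 April 2024 is a Monday, so the first Friday is April 5 and the second is April 12.
1 October 2024 is a Tuesday, so the first Friday is October 4.
At the standard offset (UTC+04:30), 20:45 UTC + 4h30m = 01:15 Fenath Republic standard time (rolling into the next day, 19 October 2024).
The standard-time date in Fenath Republic, 19 October 2024, does not fall between 12 April and 4 October, so daylight saving is not in effect and Fenath Republic is at UTC+04:30.
20:45 UTC + 4h30m = 01:15 Fenath Republic (rolling into the next day, 19 October 2024).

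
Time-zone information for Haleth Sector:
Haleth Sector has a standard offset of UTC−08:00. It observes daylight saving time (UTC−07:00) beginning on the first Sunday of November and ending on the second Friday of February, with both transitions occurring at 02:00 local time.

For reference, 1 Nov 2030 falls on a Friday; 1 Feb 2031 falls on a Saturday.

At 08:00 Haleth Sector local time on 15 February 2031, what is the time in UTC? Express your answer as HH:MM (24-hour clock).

16:00

1 November 2030 is a Friday, so the first Sunday is November 3.
1 February 2031 is a Saturday, so the first Friday is February 7 and the second is February 14.
Daylight saving runs 3 November 2030 – 14 February 2031; 15 February 2031 is outside that window, so Haleth Sector is on standard time at UTC−08:00.
08:00 local + 8h = 16:00 UTC.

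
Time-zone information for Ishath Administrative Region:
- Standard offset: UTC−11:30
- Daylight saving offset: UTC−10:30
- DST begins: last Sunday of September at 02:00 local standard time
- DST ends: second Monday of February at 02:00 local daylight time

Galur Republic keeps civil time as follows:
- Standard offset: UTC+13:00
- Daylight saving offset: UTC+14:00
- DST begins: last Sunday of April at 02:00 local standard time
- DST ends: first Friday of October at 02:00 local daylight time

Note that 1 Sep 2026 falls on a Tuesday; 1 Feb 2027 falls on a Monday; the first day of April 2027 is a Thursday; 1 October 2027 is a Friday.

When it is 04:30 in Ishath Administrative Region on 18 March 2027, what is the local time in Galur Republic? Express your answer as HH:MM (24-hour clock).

05:00

1 September 2026 is a Tuesday, so Sundays fall on 6, 13, 20, 27; the last is September 27.
1 February 2027 is a Monday, so the first Monday is February 1 and the second is February 8.
18 March 2027 does not fall between 27 September 2026 and 8 February 2027, so daylight saving is not in effect and Ishath Administrative Region is at UTC−11:30.
04:30 Ishath Administrative Region + 11h30m = 16:00 UTC.
1 April 2027 is a Thursday, so Sundays fall on 4, 11, 18, 25; the last is April 25.
1 October 2027 is a Friday, so the first Friday is October 1.
At the standard offset (UTC+13:00), 16:00 UTC + 13h = 05:00 Galur Republic standard time (rolling into the next day, 19 March 2027).
The standard-time date in Galur Republic, 19 March 2027, does not fall between 25 April and 1 October, so daylight saving is not in effect and Galur Republic is at UTC+13:00.
16:00 UTC + 13h = 05:00 Galur Republic (rolling into the next day, 19 March 2027).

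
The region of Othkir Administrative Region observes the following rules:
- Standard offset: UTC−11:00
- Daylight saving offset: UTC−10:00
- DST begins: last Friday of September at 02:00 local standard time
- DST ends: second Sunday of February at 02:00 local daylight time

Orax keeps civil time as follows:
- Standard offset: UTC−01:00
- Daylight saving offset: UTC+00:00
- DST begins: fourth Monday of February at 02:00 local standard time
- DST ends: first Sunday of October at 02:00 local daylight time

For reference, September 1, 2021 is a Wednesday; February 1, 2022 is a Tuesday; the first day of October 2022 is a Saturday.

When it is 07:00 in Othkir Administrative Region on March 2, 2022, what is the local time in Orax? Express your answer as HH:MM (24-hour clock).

1 September 2021 is a Wednesday, so Fridays fall on 3, 10, 17, 24; the last is September 24.
1 February 2022 is a Tuesday, so the first Sunday is February 6 and the second is February 13.
March 2, 2022 is outside the daylight-saving period (24 September 2021 – 13 February 2022), so Othkir Administrative Region is on standard time, UTC−11:00.
07:00 Othkir Administrative Region + 11h = 18:00 UTC.
1 February 2022 is a Tuesday, so the first Monday is February 7 and the fourth is February 28.
1 October 2022 is a Saturday, so the first Sunday is October 2.
At the standard offset (UTC−01:00), 18:00 UTC − 1h = 17:00 Orax standard time.
The standard-time date in Orax, March 2, 2022, falls between 28 February and 2 October, so daylight saving is in effect and Orax is at UTC+00:00.
18:00 UTC + 0h = 18:00 Orax.

18:00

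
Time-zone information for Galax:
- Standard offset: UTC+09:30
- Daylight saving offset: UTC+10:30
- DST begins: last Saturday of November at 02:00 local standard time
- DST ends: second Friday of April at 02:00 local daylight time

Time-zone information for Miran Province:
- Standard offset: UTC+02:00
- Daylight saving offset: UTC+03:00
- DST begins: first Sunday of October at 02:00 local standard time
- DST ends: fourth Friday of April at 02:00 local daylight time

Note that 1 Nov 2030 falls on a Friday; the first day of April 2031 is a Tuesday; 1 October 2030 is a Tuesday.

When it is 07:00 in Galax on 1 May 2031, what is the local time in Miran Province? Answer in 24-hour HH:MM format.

23:30

1 November 2030 is a Friday, so Saturdays fall on 2, 9, 16, 23, 30; the last is November 30.
1 April 2031 is a Tuesday, so the first Friday is April 4 and the second is April 11.
1 May 2031 does not fall between 30 November 2030 and 11 April 2031, so daylight saving is not in effect and Galax is at UTC+09:30.
07:00 Galax − 9h30m = 21:30 UTC (rolling into the previous day, 30 April 2031).
1 October 2030 is a Tuesday, so the first Sunday is October 6.
1 April 2031 is a Tuesday, so the first Friday is April 4 and the fourth is April 25.
At the standard offset (UTC+02:00), 21:30 UTC + 2h = 23:30 Miran Province standard time.
The standard-time date in Miran Province, 30 April 2031, is outside the daylight-saving period (6 October 2030 – 25 April 2031), so Miran Province is on standard time, UTC+02:00.
21:30 UTC + 2h = 23:30 Miran Province.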